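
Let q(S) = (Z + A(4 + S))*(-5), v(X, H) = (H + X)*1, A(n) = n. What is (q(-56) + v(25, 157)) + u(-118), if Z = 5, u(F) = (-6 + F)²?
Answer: 15793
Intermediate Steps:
v(X, H) = H + X
q(S) = -45 - 5*S (q(S) = (5 + (4 + S))*(-5) = (9 + S)*(-5) = -45 - 5*S)
(q(-56) + v(25, 157)) + u(-118) = ((-45 - 5*(-56)) + (157 + 25)) + (-6 - 118)² = ((-45 + 280) + 182) + (-124)² = (235 + 182) + 15376 = 417 + 15376 = 15793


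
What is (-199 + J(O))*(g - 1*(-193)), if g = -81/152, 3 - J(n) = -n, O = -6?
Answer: -2954755/76 ≈ -38878.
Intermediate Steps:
J(n) = 3 + n (J(n) = 3 - (-1)*n = 3 + n)
g = -81/152 (g = -81*1/152 = -81/152 ≈ -0.53290)
(-199 + J(O))*(g - 1*(-193)) = (-199 + (3 - 6))*(-81/152 - 1*(-193)) = (-199 - 3)*(-81/152 + 193) = -202*29255/152 = -2954755/76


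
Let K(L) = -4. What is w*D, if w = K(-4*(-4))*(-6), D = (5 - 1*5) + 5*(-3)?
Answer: -360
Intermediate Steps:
D = -15 (D = (5 - 5) - 15 = 0 - 15 = -15)
w = 24 (w = -4*(-6) = 24)
w*D = 24*(-15) = -360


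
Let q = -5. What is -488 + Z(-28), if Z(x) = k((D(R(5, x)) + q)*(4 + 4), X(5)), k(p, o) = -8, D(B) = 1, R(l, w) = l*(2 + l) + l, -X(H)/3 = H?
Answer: -496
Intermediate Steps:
X(H) = -3*H
R(l, w) = l + l*(2 + l)
Z(x) = -8
-488 + Z(-28) = -488 - 8 = -496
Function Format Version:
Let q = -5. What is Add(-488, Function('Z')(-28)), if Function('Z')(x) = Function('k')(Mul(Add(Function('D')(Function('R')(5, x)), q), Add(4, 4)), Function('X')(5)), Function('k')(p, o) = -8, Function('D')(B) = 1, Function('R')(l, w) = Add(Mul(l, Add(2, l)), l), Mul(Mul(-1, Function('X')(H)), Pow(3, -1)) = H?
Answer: -496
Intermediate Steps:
Function('X')(H) = Mul(-3, H)
Function('R')(l, w) = Add(l, Mul(l, Add(2, l)))
Function('Z')(x) = -8
Add(-488, Function('Z')(-28)) = Add(-488, -8) = -496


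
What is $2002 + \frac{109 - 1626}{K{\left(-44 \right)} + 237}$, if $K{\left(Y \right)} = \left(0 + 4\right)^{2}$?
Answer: $\frac{504989}{253} \approx 1996.0$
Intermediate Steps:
$K{\left(Y \right)} = 16$ ($K{\left(Y \right)} = 4^{2} = 16$)
$2002 + \frac{109 - 1626}{K{\left(-44 \right)} + 237} = 2002 + \frac{109 - 1626}{16 + 237} = 2002 - \frac{1517}{253} = \frac{504989}{253}$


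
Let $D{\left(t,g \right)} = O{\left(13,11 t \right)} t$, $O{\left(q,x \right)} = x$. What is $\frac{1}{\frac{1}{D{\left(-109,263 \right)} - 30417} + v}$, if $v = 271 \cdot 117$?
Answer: $\frac{100274}{3179387719} \approx 3.1539 \cdot 10^{-5}$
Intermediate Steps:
$D{\left(t,g \right)} = 11 t^{2}$ ($D{\left(t,g \right)} = 11 t t = 11 t^{2}$)
$v = 31707$
$\frac{1}{\frac{1}{D{\left(-109,263 \right)} - 30417} + v} = \frac{1}{\frac{1}{11 \left(-109\right)^{2} - 30417} + 31707} = \frac{1}{\frac{1}{11 \cdot 11881 - 30417} + 31707} = \frac{1}{\frac{1}{130691 - 30417} + 31707} = \frac{1}{\frac{1}{100274} + 31707} = \frac{1}{\frac{3179387719}{100274}} = \frac{100274}{3179387719}$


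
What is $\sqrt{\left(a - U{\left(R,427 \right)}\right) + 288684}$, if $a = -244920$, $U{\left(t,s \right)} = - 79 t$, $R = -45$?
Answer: $\sqrt{40209} \approx 200.52$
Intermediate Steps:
$\sqrt{\left(a - U{\left(R,427 \right)}\right) + 288684} = \sqrt{\left(-244920 - \left(-79\right) \left(-45\right)\right) + 288684} = \sqrt{\left(-244920 - 3555\right) + 288684} = \sqrt{-248475 + 288684} = \sqrt{40209}$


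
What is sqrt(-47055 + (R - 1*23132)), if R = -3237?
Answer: 4*I*sqrt(4589) ≈ 270.97*I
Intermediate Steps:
sqrt(-47055 + (R - 1*23132)) = sqrt(-47055 + (-3237 - 1*23132)) = sqrt(-47055 + (-3237 - 23132)) = sqrt(-47055 - 26369) = sqrt(-73424) = 4*I*sqrt(4589)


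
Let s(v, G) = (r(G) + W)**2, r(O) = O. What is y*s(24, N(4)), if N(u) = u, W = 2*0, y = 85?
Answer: 1360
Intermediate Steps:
W = 0
s(v, G) = G**2 (s(v, G) = (G + 0)**2 = G**2)
y*s(24, N(4)) = 85*4**2 = 85*16 = 1360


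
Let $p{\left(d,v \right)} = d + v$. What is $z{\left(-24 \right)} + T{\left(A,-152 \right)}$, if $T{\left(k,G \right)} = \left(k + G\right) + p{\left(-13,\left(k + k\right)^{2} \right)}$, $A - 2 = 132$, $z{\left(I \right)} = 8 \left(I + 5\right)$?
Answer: $71641$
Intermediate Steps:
$z{\left(I \right)} = 40 + 8 I$ ($z{\left(I \right)} = 8 \left(5 + I\right) = 40 + 8 I$)
$A = 134$ ($A = 2 + 132 = 134$)
$T{\left(k,G \right)} = -13 + G + k + 4 k^{2}$ ($T{\left(k,G \right)} = \left(k + G\right) + \left(-13 + \left(k + k\right)^{2}\right) = \left(G + k\right) + \left(-13 + \left(2 k\right)^{2}\right) = \left(G + k\right) + \left(-13 + 4 k^{2}\right) = -13 + G + k + 4 k^{2}$)
$z{\left(-24 \right)} + T{\left(A,-152 \right)} = \left(40 + 8 \left(-24\right)\right) + \left(-13 - 152 + 134 + 4 \cdot 134^{2}\right) = \left(40 - 192\right) + \left(-13 - 152 + 134 + 4 \cdot 17956\right) = -152 + \left(-13 - 152 + 134 + 71824\right) = -152 + 71793 = 71641$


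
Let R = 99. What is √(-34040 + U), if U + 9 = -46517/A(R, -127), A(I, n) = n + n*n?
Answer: I*√968829737470/5334 ≈ 184.53*I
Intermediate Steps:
A(I, n) = n + n²
U = -190535/16002 (U = -9 - 46517*(-1/(127*(1 - 127))) = -9 - 46517/((-127*(-126))) = -9 - 46517/16002 = -190535/16002 ≈ -11.907)
√(-34040 + U) = √(-34040 - 190535/16002) = √(-544898615/16002) = I*√968829737470/5334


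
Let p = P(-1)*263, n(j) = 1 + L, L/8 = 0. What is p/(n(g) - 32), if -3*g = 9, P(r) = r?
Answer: 263/31 ≈ 8.4839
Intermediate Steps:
L = 0 (L = 8*0 = 0)
g = -3 (g = -1/3*9 = -3)
n(j) = 1 (n(j) = 1 + 0 = 1)
p = -263 (p = -1*263 = -263)
p/(n(g) - 32) = -263/(1 - 32) = -263/(-31) = -263*(-1/31) = 263/31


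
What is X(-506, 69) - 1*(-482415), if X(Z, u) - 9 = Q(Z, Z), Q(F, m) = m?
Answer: 481918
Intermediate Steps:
X(Z, u) = 9 + Z
X(-506, 69) - 1*(-482415) = (9 - 506) - 1*(-482415) = -497 + 482415 = 481918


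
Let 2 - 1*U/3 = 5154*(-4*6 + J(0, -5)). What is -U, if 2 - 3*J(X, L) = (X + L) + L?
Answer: -309246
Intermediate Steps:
J(X, L) = ⅔ - 2*L/3 - X/3 (J(X, L) = ⅔ - ((X + L) + L)/3 = ⅔ - ((L + X) + L)/3 = ⅔ - (X + 2*L)/3 = ⅔ + (-2*L/3 - X/3) = ⅔ - 2*L/3 - X/3)
U = 309246 (U = 6 - 15462*(-4*6 + (⅔ - ⅔*(-5) - ⅓*0)) = 6 - 15462*(-24 + (⅔ + 10/3 + 0)) = 6 - 15462*(-24 + 4) = 6 - 15462*(-20) = 6 - 3*(-103080) = 6 + 309240 = 309246)
-U = -1*309246 = -309246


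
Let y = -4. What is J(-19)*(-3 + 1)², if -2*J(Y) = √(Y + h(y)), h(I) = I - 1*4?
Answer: -6*I*√3 ≈ -10.392*I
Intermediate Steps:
h(I) = -4 + I (h(I) = I - 4 = -4 + I)
J(Y) = -√(-8 + Y)/2 (J(Y) = -√(Y + (-4 - 4))/2 = -√(Y - 8)/2 = -√(-8 + Y)/2)
J(-19)*(-3 + 1)² = (-√(-8 - 19)/2)*(-3 + 1)² = -3*I*√3/2*(-2)² = -3*I*√3/2*4 = -6*I*√3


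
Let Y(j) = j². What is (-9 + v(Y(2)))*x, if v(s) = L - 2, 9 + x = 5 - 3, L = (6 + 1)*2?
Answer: -21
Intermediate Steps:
L = 14 (L = 7*2 = 14)
x = -7 (x = -9 + (5 - 3) = -9 + 2 = -7)
v(s) = 12 (v(s) = 14 - 2 = 12)
(-9 + v(Y(2)))*x = (-9 + 12)*(-7) = 3*(-7) = -21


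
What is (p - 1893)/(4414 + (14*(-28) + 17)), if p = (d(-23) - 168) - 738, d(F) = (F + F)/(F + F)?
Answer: -2798/4039 ≈ -0.69275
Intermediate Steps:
d(F) = 1 (d(F) = (2*F)/((2*F)) = (2*F)*(1/(2*F)) = 1)
p = -905 (p = (1 - 168) - 738 = -167 - 738 = -905)
(p - 1893)/(4414 + (14*(-28) + 17)) = (-905 - 1893)/(4414 + (14*(-28) + 17)) = -2798/(4414 + (-392 + 17)) = -2798/(4414 - 375) = -2798/4039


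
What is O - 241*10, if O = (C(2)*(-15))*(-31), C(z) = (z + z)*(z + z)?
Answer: 5030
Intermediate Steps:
C(z) = 4*z**2 (C(z) = (2*z)*(2*z) = 4*z**2)
O = 7440 (O = ((4*2**2)*(-15))*(-31) = ((4*4)*(-15))*(-31) = (16*(-15))*(-31) = -240*(-31) = 7440)
O - 241*10 = 7440 - 241*10 = 7440 - 2410 = 5030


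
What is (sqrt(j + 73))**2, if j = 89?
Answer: 162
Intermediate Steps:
(sqrt(j + 73))**2 = (sqrt(89 + 73))**2 = (sqrt(162))**2 = (9*sqrt(2))**2 = 162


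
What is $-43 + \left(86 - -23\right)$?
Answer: $66$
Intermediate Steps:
$-43 + \left(86 - -23\right) = -43 + \left(86 + 23\right) = -43 + 109 = 66$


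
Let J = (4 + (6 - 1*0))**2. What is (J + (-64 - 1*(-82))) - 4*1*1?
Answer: 114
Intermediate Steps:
J = 100 (J = (4 + (6 + 0))**2 = (4 + 6)**2 = 10**2 = 100)
(J + (-64 - 1*(-82))) - 4*1*1 = (100 + (-64 - 1*(-82))) - 4*1*1 = (100 + (-64 + 82)) - 4*1 = (100 + 18) - 4 = 118 - 4 = 114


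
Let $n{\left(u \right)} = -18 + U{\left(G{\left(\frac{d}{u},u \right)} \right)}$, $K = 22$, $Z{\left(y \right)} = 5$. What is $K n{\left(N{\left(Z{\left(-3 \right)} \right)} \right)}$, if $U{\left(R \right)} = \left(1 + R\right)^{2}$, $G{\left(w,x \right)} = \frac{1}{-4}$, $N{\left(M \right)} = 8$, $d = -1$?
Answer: $- \frac{3069}{8} \approx -383.63$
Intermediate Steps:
$G{\left(w,x \right)} = - \frac{1}{4}$
$n{\left(u \right)} = - \frac{279}{16}$ ($n{\left(u \right)} = -18 + \left(1 - \frac{1}{4}\right)^{2} = -18 + \left(\frac{3}{4}\right)^{2} = -18 + \frac{9}{16} = - \frac{279}{16}$)
$K n{\left(N{\left(Z{\left(-3 \right)} \right)} \right)} = 22 \left(- \frac{279}{16}\right) = - \frac{3069}{8}$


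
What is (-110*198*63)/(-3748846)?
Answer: 686070/1874423 ≈ 0.36602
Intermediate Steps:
(-110*198*63)/(-3748846) = -21780*63*(-1/3748846) = -1372140*(-1/3748846) = 686070/1874423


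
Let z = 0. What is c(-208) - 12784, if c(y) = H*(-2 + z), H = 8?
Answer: -12800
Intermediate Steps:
c(y) = -16 (c(y) = 8*(-2 + 0) = 8*(-2) = -16)
c(-208) - 12784 = -16 - 12784 = -12800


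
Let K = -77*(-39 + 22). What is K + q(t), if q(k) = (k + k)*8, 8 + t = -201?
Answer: -2035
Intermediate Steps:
t = -209 (t = -8 - 201 = -209)
q(k) = 16*k (q(k) = (2*k)*8 = 16*k)
K = 1309 (K = -77*(-17) = 1309)
K + q(t) = 1309 + 16*(-209) = 1309 - 3344 = -2035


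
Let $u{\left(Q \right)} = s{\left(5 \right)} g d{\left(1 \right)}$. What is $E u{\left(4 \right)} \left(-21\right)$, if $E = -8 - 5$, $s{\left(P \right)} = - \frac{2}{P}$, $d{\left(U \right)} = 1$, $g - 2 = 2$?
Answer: $- \frac{2184}{5} \approx -436.8$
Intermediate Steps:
$g = 4$ ($g = 2 + 2 = 4$)
$E = -13$
$u{\left(Q \right)} = - \frac{8}{5}$ ($u{\left(Q \right)} = - \frac{2}{5} \cdot 4 \cdot 1 = \left(-2\right) \frac{1}{5} \cdot 4 \cdot 1 = \left(- \frac{2}{5}\right) 4 \cdot 1 = \left(- \frac{8}{5}\right) 1 = - \frac{8}{5}$)
$E u{\left(4 \right)} \left(-21\right) = \left(-13\right) \left(- \frac{8}{5}\right) \left(-21\right) = \frac{104}{5} \left(-21\right) = - \frac{2184}{5}$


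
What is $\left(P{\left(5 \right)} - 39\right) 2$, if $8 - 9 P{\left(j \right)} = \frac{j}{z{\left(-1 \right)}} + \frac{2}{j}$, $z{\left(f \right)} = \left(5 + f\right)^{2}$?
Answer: $- \frac{27497}{360} \approx -76.381$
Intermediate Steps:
$P{\left(j \right)} = \frac{8}{9} - \frac{2}{9 j} - \frac{j}{144}$ ($P{\left(j \right)} = \frac{8}{9} - \frac{\frac{j}{\left(5 - 1\right)^{2}} + \frac{2}{j}}{9} = \frac{8}{9} - \frac{\frac{j}{4^{2}} + \frac{2}{j}}{9} = \frac{8}{9} - \frac{\frac{j}{16} + \frac{2}{j}}{9} = \frac{8}{9} - \frac{\frac{2}{j} + \frac{j}{16}}{9} = \frac{8}{9} - \left(\frac{j}{144} + \frac{2}{9 j}\right) = \frac{8}{9} - \frac{2}{9 j} - \frac{j}{144}$)
$\left(P{\left(5 \right)} - 39\right) 2 = \left(\frac{-32 + 5 \left(128 - 5\right)}{144 \cdot 5} - 39\right) 2 = \left(\frac{1}{144} \cdot \frac{1}{5} \left(-32 + 5 \left(128 - 5\right)\right) - 39\right) 2 = \left(\frac{1}{144} \cdot \frac{1}{5} \left(-32 + 5 \cdot 123\right) - 39\right) 2 = \left(\frac{1}{144} \cdot \frac{1}{5} \left(-32 + 615\right) - 39\right) 2 = \left(\frac{1}{144} \cdot \frac{1}{5} \cdot 583 - 39\right) 2 = \left(\frac{583}{720} - 39\right) 2 = \left(- \frac{27497}{720}\right) 2 = - \frac{27497}{360}$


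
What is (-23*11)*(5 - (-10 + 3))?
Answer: -3036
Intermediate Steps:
(-23*11)*(5 - (-10 + 3)) = -253*(5 - 1*(-7)) = -253*(5 + 7) = -253*12 = -3036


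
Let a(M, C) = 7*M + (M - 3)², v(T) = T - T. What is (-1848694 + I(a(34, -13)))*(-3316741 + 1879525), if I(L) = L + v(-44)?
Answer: 2655249373920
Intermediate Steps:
v(T) = 0
a(M, C) = (-3 + M)² + 7*M (a(M, C) = 7*M + (-3 + M)² = (-3 + M)² + 7*M)
I(L) = L (I(L) = L + 0 = L)
(-1848694 + I(a(34, -13)))*(-3316741 + 1879525) = (-1848694 + (9 + 34 + 34²))*(-3316741 + 1879525) = (-1848694 + (9 + 34 + 1156))*(-1437216) = (-1848694 + 1199)*(-1437216) = -1847495*(-1437216) = 2655249373920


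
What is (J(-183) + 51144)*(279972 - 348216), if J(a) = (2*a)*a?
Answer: -8061117768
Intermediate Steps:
J(a) = 2*a**2
(J(-183) + 51144)*(279972 - 348216) = (2*(-183)**2 + 51144)*(279972 - 348216) = (2*33489 + 51144)*(-68244) = (66978 + 51144)*(-68244) = 118122*(-68244) = -8061117768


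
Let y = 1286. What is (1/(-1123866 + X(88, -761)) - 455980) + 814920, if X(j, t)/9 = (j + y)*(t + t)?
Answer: 7159028866919/19944918 ≈ 3.5894e+5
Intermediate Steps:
X(j, t) = 18*t*(1286 + j) (X(j, t) = 9*((j + 1286)*(t + t)) = 9*((1286 + j)*(2*t)) = 9*(2*t*(1286 + j)) = 18*t*(1286 + j))
(1/(-1123866 + X(88, -761)) - 455980) + 814920 = (1/(-1123866 + 18*(-761)*(1286 + 88)) - 455980) + 814920 = (1/(-1123866 + 18*(-761)*1374) - 455980) + 814920 = (1/(-1123866 - 18821052) - 455980) + 814920 = (1/(-19944918) - 455980) + 814920 = (-1/19944918 - 455980) + 814920 = -9094483709641/19944918 + 814920 = 7159028866919/19944918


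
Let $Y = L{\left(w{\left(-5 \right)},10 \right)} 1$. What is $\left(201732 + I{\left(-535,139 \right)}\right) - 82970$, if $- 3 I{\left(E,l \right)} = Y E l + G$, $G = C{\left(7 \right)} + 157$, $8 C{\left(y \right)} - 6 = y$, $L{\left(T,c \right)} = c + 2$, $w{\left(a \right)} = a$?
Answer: $\frac{3329353}{8} \approx 4.1617 \cdot 10^{5}$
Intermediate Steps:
$L{\left(T,c \right)} = 2 + c$
$Y = 12$ ($Y = \left(2 + 10\right) 1 = 12 \cdot 1 = 12$)
$C{\left(y \right)} = \frac{3}{4} + \frac{y}{8}$
$G = \frac{1269}{8}$ ($G = \left(\frac{3}{4} + \frac{1}{8} \cdot 7\right) + 157 = \left(\frac{3}{4} + \frac{7}{8}\right) + 157 = \frac{13}{8} + 157 = \frac{1269}{8} \approx 158.63$)
$I{\left(E,l \right)} = - \frac{423}{8} - 4 E l$ ($I{\left(E,l \right)} = - \frac{12 E l + \frac{1269}{8}}{3} = - \frac{\frac{1269}{8} + 12 E l}{3} = - \frac{423}{8} - 4 E l$)
$\left(201732 + I{\left(-535,139 \right)}\right) - 82970 = \left(201732 - \left(\frac{423}{8} - 297460\right)\right) - 82970 = \left(201732 + \left(- \frac{423}{8} + 297460\right)\right) - 82970 = \left(201732 + \frac{2379257}{8}\right) - 82970 = \frac{3993113}{8} - 82970 = \frac{3329353}{8}$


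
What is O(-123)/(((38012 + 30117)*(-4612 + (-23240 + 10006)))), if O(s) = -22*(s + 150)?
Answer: 297/607915067 ≈ 4.8856e-7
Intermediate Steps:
O(s) = -3300 - 22*s (O(s) = -22*(150 + s) = -3300 - 22*s)
O(-123)/(((38012 + 30117)*(-4612 + (-23240 + 10006)))) = (-3300 - 22*(-123))/(((38012 + 30117)*(-4612 + (-23240 + 10006)))) = (-3300 + 2706)/((68129*(-4612 - 13234))) = -594/(68129*(-17846)) = -594/(-1215830134) = -594*(-1/1215830134) = 297/607915067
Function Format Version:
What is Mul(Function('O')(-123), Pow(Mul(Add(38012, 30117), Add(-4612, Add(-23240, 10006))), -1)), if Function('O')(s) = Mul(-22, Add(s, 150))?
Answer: Rational(297, 607915067) ≈ 4.8856e-7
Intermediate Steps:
Function('O')(s) = Add(-3300, Mul(-22, s)) (Function('O')(s) = Mul(-22, Add(150, s)) = Add(-3300, Mul(-22, s)))
Mul(Function('O')(-123), Pow(Mul(Add(38012, 30117), Add(-4612, Add(-23240, 10006))), -1)) = Mul(Add(-3300, Mul(-22, -123)), Pow(Mul(Add(38012, 30117), Add(-4612, Add(-23240, 10006))), -1)) = Mul(Add(-3300, 2706), Pow(Mul(68129, Add(-4612, -13234)), -1)) = Mul(-594, Pow(Mul(68129, -17846), -1)) = Mul(-594, Pow(-1215830134, -1)) = Mul(-594, Rational(-1, 1215830134)) = Rational(297, 607915067)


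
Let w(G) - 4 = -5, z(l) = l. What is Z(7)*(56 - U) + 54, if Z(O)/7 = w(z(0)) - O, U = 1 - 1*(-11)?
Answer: -2410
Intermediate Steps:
w(G) = -1 (w(G) = 4 - 5 = -1)
U = 12 (U = 1 + 11 = 12)
Z(O) = -7 - 7*O (Z(O) = 7*(-1 - O) = -7 - 7*O)
Z(7)*(56 - U) + 54 = (-7 - 7*7)*(56 - 1*12) + 54 = (-7 - 49)*(56 - 12) + 54 = -56*44 + 54 = -2464 + 54 = -2410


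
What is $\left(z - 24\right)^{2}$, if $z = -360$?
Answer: $147456$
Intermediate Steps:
$\left(z - 24\right)^{2} = \left(-360 - 24\right)^{2} = \left(-384\right)^{2} = 147456$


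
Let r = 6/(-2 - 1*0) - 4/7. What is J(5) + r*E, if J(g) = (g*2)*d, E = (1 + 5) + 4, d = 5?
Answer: 100/7 ≈ 14.286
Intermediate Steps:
E = 10 (E = 6 + 4 = 10)
J(g) = 10*g (J(g) = (g*2)*5 = (2*g)*5 = 10*g)
r = -25/7 (r = 6/(-2 + 0) - 4*⅐ = 6/(-2) - 4/7 = 6*(-½) - 4/7 = -3 - 4/7 = -25/7 ≈ -3.5714)
J(5) + r*E = 10*5 - 25/7*10 = 50 - 250/7 = 100/7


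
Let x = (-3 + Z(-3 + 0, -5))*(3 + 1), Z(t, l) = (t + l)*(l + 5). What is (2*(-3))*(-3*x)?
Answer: -216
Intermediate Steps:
Z(t, l) = (5 + l)*(l + t) (Z(t, l) = (l + t)*(5 + l) = (5 + l)*(l + t))
x = -12 (x = (-3 + ((-5)² + 5*(-5) + 5*(-3 + 0) - 5*(-3 + 0)))*(3 + 1) = (-3 + (25 - 25 + 5*(-3) - 5*(-3)))*4 = (-3 + (25 - 25 - 15 + 15))*4 = (-3 + 0)*4 = -3*4 = -12)
(2*(-3))*(-3*x) = (2*(-3))*(-3*(-12)) = -6*36 = -216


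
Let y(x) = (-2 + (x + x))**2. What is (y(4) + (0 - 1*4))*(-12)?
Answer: -384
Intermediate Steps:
y(x) = (-2 + 2*x)**2
(y(4) + (0 - 1*4))*(-12) = (4*(-1 + 4)**2 + (0 - 1*4))*(-12) = (4*3**2 + (0 - 4))*(-12) = (4*9 - 4)*(-12) = (36 - 4)*(-12) = 32*(-12) = -384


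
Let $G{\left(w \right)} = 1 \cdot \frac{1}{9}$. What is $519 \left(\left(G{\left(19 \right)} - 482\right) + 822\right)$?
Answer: $\frac{529553}{3} \approx 1.7652 \cdot 10^{5}$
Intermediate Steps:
$G{\left(w \right)} = \frac{1}{9}$ ($G{\left(w \right)} = 1 \cdot \frac{1}{9} = \frac{1}{9}$)
$519 \left(\left(G{\left(19 \right)} - 482\right) + 822\right) = 519 \left(\left(\frac{1}{9} - 482\right) + 822\right) = 519 \left(- \frac{4337}{9} + 822\right) = 519 \cdot \frac{3061}{9} = \frac{529553}{3}$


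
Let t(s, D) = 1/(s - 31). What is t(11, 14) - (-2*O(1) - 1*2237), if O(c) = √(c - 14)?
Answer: 44739/20 + 2*I*√13 ≈ 2236.9 + 7.2111*I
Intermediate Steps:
O(c) = √(-14 + c)
t(s, D) = 1/(-31 + s)
t(11, 14) - (-2*O(1) - 1*2237) = 1/(-31 + 11) - (-2*√(-14 + 1) - 1*2237) = 1/(-20) - (-2*I*√13 - 2237) = -1/20 - (-2*I*√13 - 2237) = -1/20 - (-2237 - 2*I*√13) = -1/20 + (2237 + 2*I*√13) = 44739/20 + 2*I*√13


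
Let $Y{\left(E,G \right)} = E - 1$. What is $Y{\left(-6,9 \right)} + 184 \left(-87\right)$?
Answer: $-16015$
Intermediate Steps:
$Y{\left(E,G \right)} = -1 + E$
$Y{\left(-6,9 \right)} + 184 \left(-87\right) = \left(-1 - 6\right) + 184 \left(-87\right) = -7 - 16008 = -16015$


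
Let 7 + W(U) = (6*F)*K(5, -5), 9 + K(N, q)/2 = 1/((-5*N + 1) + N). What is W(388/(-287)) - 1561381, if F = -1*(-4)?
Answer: -29674628/19 ≈ -1.5618e+6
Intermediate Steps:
F = 4
K(N, q) = -18 + 2/(1 - 4*N) (K(N, q) = -18 + 2/((-5*N + 1) + N) = -18 + 2/((1 - 5*N) + N) = -18 + 2/(1 - 4*N))
W(U) = -8389/19 (W(U) = -7 + (6*4)*(8*(2 - 9*5)/(-1 + 4*5)) = -7 + 24*(8*(2 - 45)/(-1 + 20)) = -7 + 24*(8*(-43)/19) = -7 + 24*(8*(1/19)*(-43)) = -7 + 24*(-344/19) = -7 - 8256/19 = -8389/19)
W(388/(-287)) - 1561381 = -8389/19 - 1561381 = -29674628/19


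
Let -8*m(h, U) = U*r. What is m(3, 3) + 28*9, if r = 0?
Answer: 252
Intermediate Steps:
m(h, U) = 0 (m(h, U) = -U*0/8 = -⅛*0 = 0)
m(3, 3) + 28*9 = 0 + 28*9 = 0 + 252 = 252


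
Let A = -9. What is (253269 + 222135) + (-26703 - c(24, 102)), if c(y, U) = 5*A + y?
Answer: 448722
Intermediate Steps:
c(y, U) = -45 + y (c(y, U) = 5*(-9) + y = -45 + y)
(253269 + 222135) + (-26703 - c(24, 102)) = (253269 + 222135) + (-26703 - (-45 + 24)) = 475404 + (-26703 - 1*(-21)) = 475404 + (-26703 + 21) = 475404 - 26682 = 448722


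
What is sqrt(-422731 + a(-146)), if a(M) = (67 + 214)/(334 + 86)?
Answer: I*sqrt(18642407595)/210 ≈ 650.18*I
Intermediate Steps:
a(M) = 281/420
sqrt(-422731 + a(-146)) = sqrt(-422731 + 281/420) = sqrt(-177546739/420) = I*sqrt(18642407595)/210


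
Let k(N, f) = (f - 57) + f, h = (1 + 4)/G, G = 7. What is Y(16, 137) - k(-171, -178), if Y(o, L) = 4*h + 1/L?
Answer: 398814/959 ≈ 415.86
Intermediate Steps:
h = 5/7 (h = (1 + 4)/7 = 5*(⅐) = 5/7 ≈ 0.71429)
k(N, f) = -57 + 2*f (k(N, f) = (-57 + f) + f = -57 + 2*f)
Y(o, L) = 20/7 + 1/L (Y(o, L) = 4*(5/7) + 1/L = 20/7 + 1/L)
Y(16, 137) - k(-171, -178) = (20/7 + 1/137) - (-57 + 2*(-178)) = (20/7 + 1/137) - (-57 - 356) = 2747/959 - 1*(-413) = 2747/959 + 413 = 398814/959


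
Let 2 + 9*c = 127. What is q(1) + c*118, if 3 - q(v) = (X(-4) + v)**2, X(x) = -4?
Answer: 14696/9 ≈ 1632.9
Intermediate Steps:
c = 125/9 (c = -2/9 + (1/9)*127 = -2/9 + 127/9 = 125/9 ≈ 13.889)
q(v) = 3 - (-4 + v)**2
q(1) + c*118 = (3 - (-4 + 1)**2) + (125/9)*118 = (3 - 1*(-3)**2) + 14750/9 = (3 - 1*9) + 14750/9 = (3 - 9) + 14750/9 = -6 + 14750/9 = 14696/9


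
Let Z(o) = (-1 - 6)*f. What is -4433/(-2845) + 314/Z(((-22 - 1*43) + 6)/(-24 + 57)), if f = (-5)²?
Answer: -23511/99575 ≈ -0.23611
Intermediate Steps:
f = 25
Z(o) = -175 (Z(o) = (-1 - 6)*25 = -7*25 = -175)
-4433/(-2845) + 314/Z(((-22 - 1*43) + 6)/(-24 + 57)) = -4433/(-2845) + 314/(-175) = -4433*(-1/2845) + 314*(-1/175) = 4433/2845 - 314/175 = -23511/99575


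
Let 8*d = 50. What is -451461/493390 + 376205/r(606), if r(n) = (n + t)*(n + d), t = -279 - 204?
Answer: 606470897153/148622389530 ≈ 4.0806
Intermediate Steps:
t = -483
d = 25/4 (d = (⅛)*50 = 25/4 ≈ 6.2500)
r(n) = (-483 + n)*(25/4 + n) (r(n) = (n - 483)*(n + 25/4) = (-483 + n)*(25/4 + n))
-451461/493390 + 376205/r(606) = -451461/493390 + 376205/(-12075/4 + 606² - 1907/4*606) = -451461*1/493390 + 376205/(-12075/4 + 367236 - 577821/2) = -451461/493390 + 376205/(301227/4) = -451461/493390 + 376205*(4/301227) = -451461/493390 + 1504820/301227 = 606470897153/148622389530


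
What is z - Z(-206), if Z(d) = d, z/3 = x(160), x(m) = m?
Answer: 686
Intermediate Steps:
z = 480 (z = 3*160 = 480)
z - Z(-206) = 480 - 1*(-206) = 480 + 206 = 686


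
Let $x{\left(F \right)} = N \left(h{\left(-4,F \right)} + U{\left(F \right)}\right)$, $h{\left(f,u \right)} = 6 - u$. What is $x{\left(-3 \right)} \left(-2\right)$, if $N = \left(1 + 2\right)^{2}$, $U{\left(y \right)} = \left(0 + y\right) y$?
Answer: $-324$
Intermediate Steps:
$U{\left(y \right)} = y^{2}$ ($U{\left(y \right)} = y y = y^{2}$)
$N = 9$ ($N = 3^{2} = 9$)
$x{\left(F \right)} = 54 - 9 F + 9 F^{2}$ ($x{\left(F \right)} = 9 \left(\left(6 - F\right) + F^{2}\right) = 9 \left(6 + F^{2} - F\right) = 54 - 9 F + 9 F^{2}$)
$x{\left(-3 \right)} \left(-2\right) = \left(54 - -27 + 9 \left(-3\right)^{2}\right) \left(-2\right) = \left(54 + 27 + 9 \cdot 9\right) \left(-2\right) = \left(54 + 27 + 81\right) \left(-2\right) = 162 \left(-2\right) = -324$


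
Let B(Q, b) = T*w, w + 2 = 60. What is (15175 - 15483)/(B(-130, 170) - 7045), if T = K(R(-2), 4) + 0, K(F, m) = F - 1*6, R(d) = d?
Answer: 308/7509 ≈ 0.041017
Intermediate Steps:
K(F, m) = -6 + F (K(F, m) = F - 6 = -6 + F)
w = 58 (w = -2 + 60 = 58)
T = -8 (T = (-6 - 2) + 0 = -8 + 0 = -8)
B(Q, b) = -464 (B(Q, b) = -8*58 = -464)
(15175 - 15483)/(B(-130, 170) - 7045) = (15175 - 15483)/(-464 - 7045) = -308/(-7509) = -308*(-1/7509) = 308/7509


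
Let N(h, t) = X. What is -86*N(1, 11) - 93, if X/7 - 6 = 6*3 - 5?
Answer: -11531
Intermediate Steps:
X = 133 (X = 42 + 7*(6*3 - 5) = 42 + 7*(18 - 5) = 42 + 7*13 = 42 + 91 = 133)
N(h, t) = 133
-86*N(1, 11) - 93 = -86*133 - 93 = -11438 - 93 = -11531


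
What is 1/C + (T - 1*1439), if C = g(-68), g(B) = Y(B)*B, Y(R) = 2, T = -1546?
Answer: -405961/136 ≈ -2985.0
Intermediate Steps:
g(B) = 2*B
C = -136 (C = 2*(-68) = -136)
1/C + (T - 1*1439) = 1/(-136) + (-1546 - 1*1439) = -1/136 + (-1546 - 1439) = -1/136 - 2985 = -405961/136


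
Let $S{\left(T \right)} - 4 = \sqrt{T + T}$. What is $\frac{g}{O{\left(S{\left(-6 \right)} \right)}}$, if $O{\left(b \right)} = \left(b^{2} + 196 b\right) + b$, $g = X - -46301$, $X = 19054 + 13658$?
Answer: $- \frac{79013 i}{- 792 i + 410 \sqrt{3}} \approx 55.302 - 49.587 i$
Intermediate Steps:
$X = 32712$
$S{\left(T \right)} = 4 + \sqrt{2} \sqrt{T}$ ($S{\left(T \right)} = 4 + \sqrt{T + T} = 4 + \sqrt{2 T} = 4 + \sqrt{2} \sqrt{T}$)
$g = 79013$ ($g = 32712 - -46301 = 32712 + 46301 = 79013$)
$O{\left(b \right)} = b^{2} + 197 b$
$\frac{g}{O{\left(S{\left(-6 \right)} \right)}} = \frac{79013}{\left(4 + \sqrt{2} \sqrt{-6}\right) \left(197 + \left(4 + \sqrt{2} \sqrt{-6}\right)\right)} = \frac{79013}{\left(4 + \sqrt{2} i \sqrt{6}\right) \left(197 + \left(4 + \sqrt{2} i \sqrt{6}\right)\right)} = \frac{79013}{\left(4 + 2 i \sqrt{3}\right) \left(197 + \left(4 + 2 i \sqrt{3}\right)\right)} = \frac{79013}{\left(4 + 2 i \sqrt{3}\right) \left(201 + 2 i \sqrt{3}\right)}$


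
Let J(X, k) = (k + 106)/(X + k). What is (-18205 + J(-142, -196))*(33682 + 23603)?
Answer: -176243031000/169 ≈ -1.0429e+9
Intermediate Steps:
J(X, k) = (106 + k)/(X + k)
(-18205 + J(-142, -196))*(33682 + 23603) = (-18205 + (106 - 196)/(-142 - 196))*(33682 + 23603) = (-18205 - 90/(-338))*57285 = (-18205 - 1/338*(-90))*57285 = (-18205 + 45/169)*57285 = -3076600/169*57285 = -176243031000/169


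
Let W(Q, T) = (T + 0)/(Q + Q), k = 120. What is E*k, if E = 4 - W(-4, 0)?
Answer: 480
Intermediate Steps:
W(Q, T) = T/(2*Q) (W(Q, T) = T/((2*Q)) = T*(1/(2*Q)) = T/(2*Q))
E = 4 (E = 4 - 0/(2*(-4)) = 4 - 0*(-1)/(2*4) = 4 - 1*0 = 4 + 0 = 4)
E*k = 4*120 = 480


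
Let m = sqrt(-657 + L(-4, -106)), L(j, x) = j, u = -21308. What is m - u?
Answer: 21308 + I*sqrt(661) ≈ 21308.0 + 25.71*I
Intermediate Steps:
m = I*sqrt(661) (m = sqrt(-657 - 4) = sqrt(-661) = I*sqrt(661) ≈ 25.71*I)
m - u = I*sqrt(661) - 1*(-21308) = I*sqrt(661) + 21308 = 21308 + I*sqrt(661)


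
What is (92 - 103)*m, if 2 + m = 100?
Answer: -1078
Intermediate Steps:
m = 98 (m = -2 + 100 = 98)
(92 - 103)*m = (92 - 103)*98 = -11*98 = -1078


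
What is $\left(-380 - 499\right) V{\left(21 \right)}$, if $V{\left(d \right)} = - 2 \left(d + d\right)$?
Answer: $73836$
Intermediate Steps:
$V{\left(d \right)} = - 4 d$ ($V{\left(d \right)} = - 2 \cdot 2 d = - 4 d$)
$\left(-380 - 499\right) V{\left(21 \right)} = \left(-380 - 499\right) \left(\left(-4\right) 21\right) = \left(-879\right) \left(-84\right) = 73836$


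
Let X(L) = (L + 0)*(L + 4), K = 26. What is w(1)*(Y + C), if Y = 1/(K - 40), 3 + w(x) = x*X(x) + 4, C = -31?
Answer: -1305/7 ≈ -186.43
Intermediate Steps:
X(L) = L*(4 + L)
w(x) = 1 + x²*(4 + x) (w(x) = -3 + (x*(x*(4 + x)) + 4) = -3 + (x²*(4 + x) + 4) = -3 + (4 + x²*(4 + x)) = 1 + x²*(4 + x))
Y = -1/14 (Y = 1/(26 - 40) = 1/(-14) = -1/14 ≈ -0.071429)
w(1)*(Y + C) = (1 + 1²*(4 + 1))*(-1/14 - 31) = (1 + 1*5)*(-435/14) = (1 + 5)*(-435/14) = 6*(-435/14) = -1305/7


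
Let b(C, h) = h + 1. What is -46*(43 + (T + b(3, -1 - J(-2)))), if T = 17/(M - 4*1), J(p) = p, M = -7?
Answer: -21988/11 ≈ -1998.9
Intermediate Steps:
b(C, h) = 1 + h
T = -17/11 (T = 17/(-7 - 4*1) = 17/(-7 - 4) = 17/(-11) = 17*(-1/11) = -17/11 ≈ -1.5455)
-46*(43 + (T + b(3, -1 - J(-2)))) = -46*(43 + (-17/11 + (1 + (-1 - 1*(-2))))) = -46*(43 + (-17/11 + (1 + (-1 + 2)))) = -46*(43 + (-17/11 + (1 + 1))) = -46*(43 + (-17/11 + 2)) = -46*(43 + 5/11) = -46*478/11 = -21988/11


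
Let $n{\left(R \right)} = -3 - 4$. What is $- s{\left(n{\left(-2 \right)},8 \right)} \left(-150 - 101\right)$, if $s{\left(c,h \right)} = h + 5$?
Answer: $3263$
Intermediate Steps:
$n{\left(R \right)} = -7$ ($n{\left(R \right)} = -3 - 4 = -7$)
$s{\left(c,h \right)} = 5 + h$
$- s{\left(n{\left(-2 \right)},8 \right)} \left(-150 - 101\right) = - (5 + 8) \left(-150 - 101\right) = \left(-1\right) 13 \left(-251\right) = \left(-13\right) \left(-251\right) = 3263$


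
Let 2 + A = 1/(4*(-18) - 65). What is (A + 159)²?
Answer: 462594064/18769 ≈ 24647.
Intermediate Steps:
A = -275/137 (A = -2 + 1/(4*(-18) - 65) = -2 + 1/(-72 - 65) = -2 + 1/(-137) = -2 - 1/137 = -275/137 ≈ -2.0073)
(A + 159)² = (-275/137 + 159)² = (21508/137)² = 462594064/18769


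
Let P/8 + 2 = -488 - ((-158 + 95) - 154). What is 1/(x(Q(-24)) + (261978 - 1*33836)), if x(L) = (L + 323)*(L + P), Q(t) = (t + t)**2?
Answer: 1/543382 ≈ 1.8403e-6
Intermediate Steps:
P = -2184 (P = -16 + 8*(-488 - ((-158 + 95) - 154)) = -16 + 8*(-488 - (-63 - 154)) = -16 + 8*(-488 - 1*(-217)) = -16 + 8*(-488 + 217) = -16 + 8*(-271) = -16 - 2168 = -2184)
Q(t) = 4*t**2 (Q(t) = (2*t)**2 = 4*t**2)
x(L) = (-2184 + L)*(323 + L) (x(L) = (L + 323)*(L - 2184) = (323 + L)*(-2184 + L) = (-2184 + L)*(323 + L))
1/(x(Q(-24)) + (261978 - 1*33836)) = 1/((-705432 + (4*(-24)**2)**2 - 7444*(-24)**2) + (261978 - 1*33836)) = 1/((-705432 + (4*576)**2 - 7444*576) + (261978 - 33836)) = 1/((-705432 + 2304**2 - 1861*2304) + 228142) = 1/((-705432 + 5308416 - 4287744) + 228142) = 1/(315240 + 228142) = 1/543382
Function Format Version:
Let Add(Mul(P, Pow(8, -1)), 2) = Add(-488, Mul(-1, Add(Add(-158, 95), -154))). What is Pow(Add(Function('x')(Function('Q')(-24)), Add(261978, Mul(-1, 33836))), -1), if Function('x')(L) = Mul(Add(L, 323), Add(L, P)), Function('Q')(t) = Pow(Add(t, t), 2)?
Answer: Rational(1, 543382) ≈ 1.8403e-6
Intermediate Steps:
P = -2184 (P = Add(-16, Mul(8, Add(-488, Mul(-1, Add(Add(-158, 95), -154))))) = Add(-16, Mul(8, Add(-488, Mul(-1, Add(-63, -154))))) = Add(-16, Mul(8, Add(-488, Mul(-1, -217)))) = Add(-16, Mul(8, Add(-488, 217))) = Add(-16, Mul(8, -271)) = Add(-16, -2168) = -2184)
Function('Q')(t) = Mul(4, Pow(t, 2)) (Function('Q')(t) = Pow(Mul(2, t), 2) = Mul(4, Pow(t, 2)))
Function('x')(L) = Mul(Add(-2184, L), Add(323, L)) (Function('x')(L) = Mul(Add(L, 323), Add(L, -2184)) = Mul(Add(323, L), Add(-2184, L)) = Mul(Add(-2184, L), Add(323, L)))
Pow(Add(Function('x')(Function('Q')(-24)), Add(261978, Mul(-1, 33836))), -1) = Pow(Add(Add(-705432, Pow(Mul(4, Pow(-24, 2)), 2), Mul(-1861, Mul(4, Pow(-24, 2)))), Add(261978, Mul(-1, 33836))), -1) = Pow(Add(Add(-705432, Pow(Mul(4, 576), 2), Mul(-1861, Mul(4, 576))), Add(261978, -33836)), -1) = Pow(Add(Add(-705432, Pow(2304, 2), Mul(-1861, 2304)), 228142), -1) = Pow(Add(Add(-705432, 5308416, -4287744), 228142), -1) = Pow(Add(315240, 228142), -1) = Pow(543382, -1) = Rational(1, 543382)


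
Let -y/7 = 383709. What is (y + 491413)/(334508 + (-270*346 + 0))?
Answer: -1097275/120544 ≈ -9.1027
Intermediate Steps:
y = -2685963 (y = -7*383709 = -2685963)
(y + 491413)/(334508 + (-270*346 + 0)) = (-2685963 + 491413)/(334508 + (-270*346 + 0)) = -2194550/(334508 + (-93420 + 0)) = -2194550/(334508 - 93420) = -2194550/241088 = -2194550*1/241088 = -1097275/120544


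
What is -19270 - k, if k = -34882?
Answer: 15612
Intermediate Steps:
-19270 - k = -19270 - 1*(-34882) = -19270 + 34882 = 15612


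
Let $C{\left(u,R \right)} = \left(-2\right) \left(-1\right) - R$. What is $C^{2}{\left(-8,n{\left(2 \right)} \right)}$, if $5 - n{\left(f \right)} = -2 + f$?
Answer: $9$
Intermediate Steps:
$n{\left(f \right)} = 7 - f$ ($n{\left(f \right)} = 5 - \left(-2 + f\right) = 7 - f$)
$C{\left(u,R \right)} = 2 - R$
$C^{2}{\left(-8,n{\left(2 \right)} \right)} = \left(2 - \left(7 - 2\right)\right)^{2} = \left(2 - 5\right)^{2} = \left(-3\right)^{2} = 9$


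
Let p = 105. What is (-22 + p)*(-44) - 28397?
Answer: -32049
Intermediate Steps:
(-22 + p)*(-44) - 28397 = (-22 + 105)*(-44) - 28397 = 83*(-44) - 28397 = -3652 - 28397 = -32049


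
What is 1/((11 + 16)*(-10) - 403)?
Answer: -1/673 ≈ -0.0014859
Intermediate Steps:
1/((11 + 16)*(-10) - 403) = 1/(27*(-10) - 403) = 1/(-270 - 403) = 1/(-673) = -1/673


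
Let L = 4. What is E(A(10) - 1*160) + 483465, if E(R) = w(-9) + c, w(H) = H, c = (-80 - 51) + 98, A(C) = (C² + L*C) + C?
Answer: 483423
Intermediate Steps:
A(C) = C² + 5*C (A(C) = (C² + 4*C) + C = C² + 5*C)
c = -33 (c = -131 + 98 = -33)
E(R) = -42 (E(R) = -9 - 33 = -42)
E(A(10) - 1*160) + 483465 = -42 + 483465 = 483423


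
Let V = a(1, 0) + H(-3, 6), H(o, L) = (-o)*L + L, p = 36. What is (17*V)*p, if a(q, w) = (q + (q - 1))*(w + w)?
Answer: 14688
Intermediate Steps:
a(q, w) = 2*w*(-1 + 2*q) (a(q, w) = (q + (-1 + q))*(2*w) = (-1 + 2*q)*(2*w) = 2*w*(-1 + 2*q))
H(o, L) = L - L*o (H(o, L) = -L*o + L = L - L*o)
V = 24 (V = 2*0*(-1 + 2*1) + 6*(1 - 1*(-3)) = 2*0*(-1 + 2) + 6*(1 + 3) = 2*0*1 + 6*4 = 0 + 24 = 24)
(17*V)*p = (17*24)*36 = 408*36 = 14688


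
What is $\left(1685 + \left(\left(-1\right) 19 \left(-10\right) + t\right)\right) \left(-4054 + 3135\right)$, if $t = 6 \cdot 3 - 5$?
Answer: $-1735072$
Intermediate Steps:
$t = 13$ ($t = 18 - 5 = 13$)
$\left(1685 + \left(\left(-1\right) 19 \left(-10\right) + t\right)\right) \left(-4054 + 3135\right) = \left(1685 + \left(\left(-1\right) 19 \left(-10\right) + 13\right)\right) \left(-4054 + 3135\right) = \left(1685 + \left(\left(-19\right) \left(-10\right) + 13\right)\right) \left(-919\right) = \left(1685 + \left(190 + 13\right)\right) \left(-919\right) = \left(1685 + 203\right) \left(-919\right) = 1888 \left(-919\right) = -1735072$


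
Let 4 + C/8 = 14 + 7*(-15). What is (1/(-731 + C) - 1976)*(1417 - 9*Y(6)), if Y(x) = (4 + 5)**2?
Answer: -2026997296/1491 ≈ -1.3595e+6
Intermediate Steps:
Y(x) = 81 (Y(x) = 9**2 = 81)
C = -760 (C = -32 + 8*(14 + 7*(-15)) = -32 + 8*(14 - 105) = -32 + 8*(-91) = -32 - 728 = -760)
(1/(-731 + C) - 1976)*(1417 - 9*Y(6)) = (1/(-731 - 760) - 1976)*(1417 - 9*81) = (1/(-1491) - 1976)*(1417 - 729) = (-1/1491 - 1976)*688 = -2946217/1491*688 = -2026997296/1491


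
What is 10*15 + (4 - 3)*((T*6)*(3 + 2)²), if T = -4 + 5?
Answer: 300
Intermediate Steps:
T = 1
10*15 + (4 - 3)*((T*6)*(3 + 2)²) = 10*15 + (4 - 3)*((1*6)*(3 + 2)²) = 150 + 1*(6*5²) = 150 + 1*(6*25) = 150 + 1*150 = 150 + 150 = 300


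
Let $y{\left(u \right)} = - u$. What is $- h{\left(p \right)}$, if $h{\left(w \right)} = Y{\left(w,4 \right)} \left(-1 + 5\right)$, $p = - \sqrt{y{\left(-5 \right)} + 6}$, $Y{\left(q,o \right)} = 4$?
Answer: $-16$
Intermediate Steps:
$p = - \sqrt{11}$ ($p = - \sqrt{\left(-1\right) \left(-5\right) + 6} = - \sqrt{5 + 6} = - \sqrt{11} \approx -3.3166$)
$h{\left(w \right)} = 16$ ($h{\left(w \right)} = 4 \left(-1 + 5\right) = 4 \cdot 4 = 16$)
$- h{\left(p \right)} = \left(-1\right) 16 = -16$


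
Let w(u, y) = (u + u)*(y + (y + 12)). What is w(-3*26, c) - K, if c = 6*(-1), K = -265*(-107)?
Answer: -28355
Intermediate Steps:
K = 28355
c = -6
w(u, y) = 2*u*(12 + 2*y) (w(u, y) = (2*u)*(y + (12 + y)) = (2*u)*(12 + 2*y) = 2*u*(12 + 2*y))
w(-3*26, c) - K = 4*(-3*26)*(6 - 6) - 1*28355 = 4*(-78)*0 - 28355 = 0 - 28355 = -28355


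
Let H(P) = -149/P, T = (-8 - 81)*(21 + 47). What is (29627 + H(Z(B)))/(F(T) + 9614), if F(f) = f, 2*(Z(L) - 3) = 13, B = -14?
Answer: 562615/67678 ≈ 8.3131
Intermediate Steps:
Z(L) = 19/2 (Z(L) = 3 + (½)*13 = 3 + 13/2 = 19/2)
T = -6052 (T = -89*68 = -6052)
(29627 + H(Z(B)))/(F(T) + 9614) = (29627 - 149/19/2)/(-6052 + 9614) = (29627 - 149*2/19)/3562 = (29627 - 298/19)*(1/3562) = (562615/19)*(1/3562) = 562615/67678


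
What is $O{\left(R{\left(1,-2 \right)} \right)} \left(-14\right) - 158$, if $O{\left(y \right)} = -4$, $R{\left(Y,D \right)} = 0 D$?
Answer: $-102$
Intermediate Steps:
$R{\left(Y,D \right)} = 0$
$O{\left(R{\left(1,-2 \right)} \right)} \left(-14\right) - 158 = \left(-4\right) \left(-14\right) - 158 = 56 - 158 = -102$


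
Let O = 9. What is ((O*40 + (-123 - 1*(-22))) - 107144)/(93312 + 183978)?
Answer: -21377/55458 ≈ -0.38546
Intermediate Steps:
((O*40 + (-123 - 1*(-22))) - 107144)/(93312 + 183978) = ((9*40 + (-123 - 1*(-22))) - 107144)/(93312 + 183978) = ((360 + (-123 + 22)) - 107144)/277290 = ((360 - 101) - 107144)*(1/277290) = (259 - 107144)*(1/277290) = -106885*1/277290 = -21377/55458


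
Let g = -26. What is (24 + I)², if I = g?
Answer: 4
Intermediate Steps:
I = -26
(24 + I)² = (24 - 26)² = (-2)² = 4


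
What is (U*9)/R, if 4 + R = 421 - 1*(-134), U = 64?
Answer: 576/551 ≈ 1.0454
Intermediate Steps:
R = 551 (R = -4 + (421 - 1*(-134)) = -4 + (421 + 134) = -4 + 555 = 551)
(U*9)/R = (64*9)/551 = 576*(1/551) = 576/551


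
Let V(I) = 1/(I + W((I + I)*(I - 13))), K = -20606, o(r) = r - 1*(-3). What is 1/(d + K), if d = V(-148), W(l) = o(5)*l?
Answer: -381100/7852946599 ≈ -4.8530e-5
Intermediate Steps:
o(r) = 3 + r (o(r) = r + 3 = 3 + r)
W(l) = 8*l (W(l) = (3 + 5)*l = 8*l)
V(I) = 1/(I + 16*I*(-13 + I)) (V(I) = 1/(I + 8*((I + I)*(I - 13))) = 1/(I + 8*((2*I)*(-13 + I))) = 1/(I + 8*(2*I*(-13 + I))) = 1/(I + 16*I*(-13 + I)))
d = 1/381100 (d = 1/((-148)*(-207 + 16*(-148))) = -1/(148*(-207 - 2368)) = -1/148/(-2575) = -1/148*(-1/2575) = 1/381100 ≈ 2.6240e-6)
1/(d + K) = 1/(1/381100 - 20606) = 1/(-7852946599/381100) = -381100/7852946599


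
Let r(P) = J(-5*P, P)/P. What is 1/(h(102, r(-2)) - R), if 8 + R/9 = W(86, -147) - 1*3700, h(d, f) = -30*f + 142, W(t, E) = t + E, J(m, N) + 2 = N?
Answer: 1/34003 ≈ 2.9409e-5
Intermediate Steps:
J(m, N) = -2 + N
W(t, E) = E + t
r(P) = (-2 + P)/P
h(d, f) = 142 - 30*f
R = -33921 (R = -72 + 9*((-147 + 86) - 1*3700) = -72 + 9*(-61 - 3700) = -72 + 9*(-3761) = -72 - 33849 = -33921)
1/(h(102, r(-2)) - R) = 1/((142 - 30*(-2 - 2)/(-2)) - 1*(-33921)) = 1/((142 - (-15)*(-4)) + 33921) = 1/((142 - 30*2) + 33921) = 1/((142 - 60) + 33921) = 1/(82 + 33921) = 1/34003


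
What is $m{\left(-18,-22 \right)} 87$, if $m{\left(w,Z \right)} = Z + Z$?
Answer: $-3828$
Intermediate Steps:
$m{\left(w,Z \right)} = 2 Z$
$m{\left(-18,-22 \right)} 87 = 2 \left(-22\right) 87 = \left(-44\right) 87 = -3828$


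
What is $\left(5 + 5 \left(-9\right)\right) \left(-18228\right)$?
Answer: $729120$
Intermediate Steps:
$\left(5 + 5 \left(-9\right)\right) \left(-18228\right) = \left(5 - 45\right) \left(-18228\right) = \left(-40\right) \left(-18228\right) = 729120$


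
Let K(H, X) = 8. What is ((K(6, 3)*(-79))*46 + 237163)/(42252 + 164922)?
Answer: 208091/207174 ≈ 1.0044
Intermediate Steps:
((K(6, 3)*(-79))*46 + 237163)/(42252 + 164922) = ((8*(-79))*46 + 237163)/(42252 + 164922) = (-632*46 + 237163)/207174 = (-29072 + 237163)*(1/207174) = 208091*(1/207174) = 208091/207174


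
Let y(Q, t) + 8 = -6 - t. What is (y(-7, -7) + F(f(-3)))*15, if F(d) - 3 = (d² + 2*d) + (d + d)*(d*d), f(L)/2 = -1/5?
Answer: -1788/25 ≈ -71.520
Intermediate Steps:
f(L) = -⅖ (f(L) = 2*(-1/5) = 2*(-1*⅕) = 2*(-⅕) = -⅖)
y(Q, t) = -14 - t (y(Q, t) = -8 + (-6 - t) = -14 - t)
F(d) = 3 + d² + 2*d + 2*d³ (F(d) = 3 + ((d² + 2*d) + (d + d)*(d*d)) = 3 + ((d² + 2*d) + (2*d)*d²) = 3 + ((d² + 2*d) + 2*d³) = 3 + (d² + 2*d + 2*d³) = 3 + d² + 2*d + 2*d³)
(y(-7, -7) + F(f(-3)))*15 = ((-14 - 1*(-7)) + (3 + (-⅖)² + 2*(-⅖) + 2*(-⅖)³))*15 = ((-14 + 7) + (3 + 4/25 - ⅘ + 2*(-8/125)))*15 = (-7 + (3 + 4/25 - ⅘ - 16/125))*15 = (-7 + 279/125)*15 = -596/125*15 = -1788/25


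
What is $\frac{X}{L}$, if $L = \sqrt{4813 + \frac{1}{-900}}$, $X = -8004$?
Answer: $- \frac{240120 \sqrt{4331699}}{4331699} \approx -115.37$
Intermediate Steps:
$L = \frac{\sqrt{4331699}}{30}$ ($L = \sqrt{4813 - \frac{1}{900}} = \sqrt{\frac{4331699}{900}} = \frac{\sqrt{4331699}}{30} \approx 69.376$)
$\frac{X}{L} = - \frac{8004}{\frac{1}{30} \sqrt{4331699}} = - 8004 \frac{30 \sqrt{4331699}}{4331699} = - \frac{240120 \sqrt{4331699}}{4331699}$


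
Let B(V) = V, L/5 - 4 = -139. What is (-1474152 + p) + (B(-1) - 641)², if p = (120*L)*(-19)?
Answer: 477012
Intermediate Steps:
L = -675 (L = 20 + 5*(-139) = 20 - 695 = -675)
p = 1539000 (p = (120*(-675))*(-19) = -81000*(-19) = 1539000)
(-1474152 + p) + (B(-1) - 641)² = (-1474152 + 1539000) + (-1 - 641)² = 64848 + (-642)² = 64848 + 412164 = 477012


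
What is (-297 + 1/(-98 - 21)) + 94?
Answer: -24158/119 ≈ -203.01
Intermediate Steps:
(-297 + 1/(-98 - 21)) + 94 = (-297 + 1/(-119)) + 94 = (-297 - 1/119) + 94 = -35344/119 + 94 = -24158/119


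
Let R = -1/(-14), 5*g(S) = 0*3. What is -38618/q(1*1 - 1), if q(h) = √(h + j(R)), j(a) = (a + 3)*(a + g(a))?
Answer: -540652*√43/43 ≈ -82449.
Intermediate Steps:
g(S) = 0 (g(S) = (0*3)/5 = (⅕)*0 = 0)
R = 1/14 (R = -1*(-1/14) = 1/14 ≈ 0.071429)
j(a) = a*(3 + a) (j(a) = (a + 3)*(a + 0) = (3 + a)*a = a*(3 + a))
q(h) = √(43/196 + h) (q(h) = √(h + (3 + 1/14)/14) = √(h + (1/14)*(43/14)) = √(h + 43/196) = √(43/196 + h))
-38618/q(1*1 - 1) = -38618*14/√(43 + 196*(1*1 - 1)) = -38618*14/√(43 + 196*(1 - 1)) = -38618*14/√(43 + 196*0) = -38618*14/√(43 + 0) = -38618*14*√43/43 = -540652*√43/43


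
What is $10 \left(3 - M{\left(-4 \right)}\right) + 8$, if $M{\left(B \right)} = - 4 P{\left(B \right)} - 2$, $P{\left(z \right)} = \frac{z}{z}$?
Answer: $98$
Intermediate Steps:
$P{\left(z \right)} = 1$
$M{\left(B \right)} = -6$ ($M{\left(B \right)} = \left(-4\right) 1 - 2 = -4 - 2 = -6$)
$10 \left(3 - M{\left(-4 \right)}\right) + 8 = 10 \left(3 - -6\right) + 8 = 10 \left(3 + 6\right) + 8 = 10 \cdot 9 + 8 = 90 + 8 = 98$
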